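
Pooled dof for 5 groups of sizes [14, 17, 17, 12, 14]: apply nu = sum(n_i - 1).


nu = sum_i (n_i - 1)
nu = ((14 - 1) + (17 - 1) + (17 - 1) + (12 - 1) + (14 - 1))
nu = 13 + 16 + 16 + 11 + 13
nu = 69

69


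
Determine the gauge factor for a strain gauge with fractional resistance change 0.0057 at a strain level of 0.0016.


GF = (dR/R) / epsilon
= 0.0057 / 0.0016
= 3.5625

3.5625


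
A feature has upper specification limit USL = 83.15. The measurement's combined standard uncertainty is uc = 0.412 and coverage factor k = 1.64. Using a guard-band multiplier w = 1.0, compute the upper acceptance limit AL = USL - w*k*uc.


U = k * uc = 1.64 * 0.412 = 0.67568
guard band g = w * U = 1.0 * 0.67568 = 0.67568
AL = USL - g = 83.15 - 0.67568
AL = 82.4743

82.4743


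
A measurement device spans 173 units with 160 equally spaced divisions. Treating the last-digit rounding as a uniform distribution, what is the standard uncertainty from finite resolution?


resolution = range / divisions
resolution = 173 / 160 = 1.08125
u_res = resolution / (2*sqrt(3))
u_res = 1.08125 / 3.4641016
u_res = 0.3121

0.3121


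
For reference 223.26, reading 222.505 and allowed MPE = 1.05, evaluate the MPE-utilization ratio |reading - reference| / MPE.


e = indication - reference = 222.505 - 223.26 = -0.7550
|e| = 0.7550
ratio = |e| / MPE = 0.7550 / 1.05
ratio = 0.7190

0.7190


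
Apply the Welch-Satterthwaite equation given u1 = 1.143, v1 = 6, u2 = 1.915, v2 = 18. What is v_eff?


uc = sqrt(u1^2 + u2^2) = sqrt(1.143^2 + 1.915^2) = 2.2301735
v_eff = uc^4 / (u1^4/v1 + u2^4/v2)
= 2.2301735^4 / (1.143^4/6 + 1.915^4/18)
= 24.737431 / 1.0316092
v_eff = 23.9795

23.9795


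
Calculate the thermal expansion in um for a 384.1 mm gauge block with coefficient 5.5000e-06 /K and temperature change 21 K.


dL = L * alpha * dT
= 384.1 * 5.5000e-06 * 21
= 0.0443636 mm
dL_um = 0.0443636 * 1000 = 44.3636 um

44.3636


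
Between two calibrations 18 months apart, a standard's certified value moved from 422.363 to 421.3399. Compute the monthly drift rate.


rate = (v2 - v1) / months
= (421.3399 - 422.363) / 18
= -1.0231 / 18
= -0.0568

-0.0568


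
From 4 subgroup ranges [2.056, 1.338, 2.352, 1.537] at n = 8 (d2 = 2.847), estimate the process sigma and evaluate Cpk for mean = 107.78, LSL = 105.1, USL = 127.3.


R_bar = (2.056 + 1.338 + 2.352 + 1.537) / 4 = 1.82075
sigma = R_bar / d2 = 1.82075 / 2.847 = 0.63953284
Cp = (USL - LSL)/(6*sigma) = (127.3 - 105.1)/(6*0.63953284) = 5.7855
Cpu = (127.3 - 107.78)/(3*0.63953284) = 10.1741
Cpl = (107.78 - 105.1)/(3*0.63953284) = 1.3969
Cpk = min(Cpu, Cpl) = 1.3969

1.3969


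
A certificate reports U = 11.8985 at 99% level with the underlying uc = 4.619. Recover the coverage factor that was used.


k = U / uc
k = 11.8985 / 4.619
k = 2.576

2.576


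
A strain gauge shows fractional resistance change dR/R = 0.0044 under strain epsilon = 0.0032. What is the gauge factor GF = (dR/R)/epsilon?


GF = (dR/R) / epsilon
= 0.0044 / 0.0032
= 1.3750

1.3750


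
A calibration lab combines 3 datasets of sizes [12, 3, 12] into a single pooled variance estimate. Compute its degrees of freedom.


nu = sum_i (n_i - 1)
nu = ((12 - 1) + (3 - 1) + (12 - 1))
nu = 11 + 2 + 11
nu = 24

24


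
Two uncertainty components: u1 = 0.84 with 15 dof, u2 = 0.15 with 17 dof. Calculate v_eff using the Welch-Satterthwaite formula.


uc = sqrt(u1^2 + u2^2) = sqrt(0.84^2 + 0.15^2) = 0.85328776
v_eff = uc^4 / (u1^4/v1 + u2^4/v2)
= 0.85328776^4 / (0.84^4/15 + 0.15^4/17)
= 0.53012961 / 0.033221203
v_eff = 15.9576

15.9576


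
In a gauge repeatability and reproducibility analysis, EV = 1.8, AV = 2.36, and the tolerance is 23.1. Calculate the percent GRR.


GRR = sqrt(EV^2 + AV^2) = sqrt(1.8^2 + 2.36^2) = 2.968097
%GRR = GRR / tol * 100 = 2.968097 / 23.1 * 100
%GRR = 12.8489

12.8489


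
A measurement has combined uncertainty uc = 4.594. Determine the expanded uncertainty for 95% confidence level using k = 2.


U = k * uc
U = 2 * 4.594
U = 9.1880

9.1880


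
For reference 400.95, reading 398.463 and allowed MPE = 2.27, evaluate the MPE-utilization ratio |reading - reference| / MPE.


e = indication - reference = 398.463 - 400.95 = -2.4870
|e| = 2.4870
ratio = |e| / MPE = 2.4870 / 2.27
ratio = 1.0956

1.0956


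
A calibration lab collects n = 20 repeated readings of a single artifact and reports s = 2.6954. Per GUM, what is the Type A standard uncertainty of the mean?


u_A = s / sqrt(n)
u_A = 2.6954 / sqrt(20)
u_A = 2.6954 / 4.472136
u_A = 0.6027

0.6027


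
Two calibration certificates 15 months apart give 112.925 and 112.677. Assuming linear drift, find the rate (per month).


rate = (v2 - v1) / months
= (112.677 - 112.925) / 15
= -0.2480 / 15
= -0.0165

-0.0165


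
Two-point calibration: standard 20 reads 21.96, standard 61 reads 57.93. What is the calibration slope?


slope = (y2 - y1) / (x2 - x1)
= (57.93 - 21.96) / (61 - 20)
= 35.9700 / 41
= 0.8773

0.8773


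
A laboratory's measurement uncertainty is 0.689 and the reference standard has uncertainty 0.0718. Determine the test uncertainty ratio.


TUR = u_lab / u_ref
= 0.689 / 0.0718
= 9.5961

9.5961


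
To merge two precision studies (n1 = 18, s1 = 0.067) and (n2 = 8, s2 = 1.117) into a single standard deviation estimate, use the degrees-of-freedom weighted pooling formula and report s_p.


s_p = sqrt(((n1-1)*s1^2 + (n2-1)*s2^2) / (n1+n2-2))
numerator = (18-1)*0.067^2 + (8-1)*1.117^2 = 0.076313 + 8.733823 = 8.810136
denominator = 18 + 8 - 2 = 24
s_p^2 = 8.810136 / 24 = 0.367089
s_p = sqrt(0.367089) = 0.6059

0.6059


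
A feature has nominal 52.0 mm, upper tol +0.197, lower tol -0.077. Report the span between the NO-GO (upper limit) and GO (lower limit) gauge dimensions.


GO = nominal - lower_tol (smallest hole = maximum material condition)
GO = 52.0 - 0.077 = 51.923
NO-GO = nominal + upper_tol (largest hole = least material condition)
NO-GO = 52.0 + 0.197 = 52.197
spread = NO-GO - GO = 52.197 - 51.923 = 0.2740

0.2740


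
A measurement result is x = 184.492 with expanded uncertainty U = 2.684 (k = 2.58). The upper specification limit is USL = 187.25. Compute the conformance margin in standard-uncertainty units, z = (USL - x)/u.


u = U / k = 2.684 / 2.58 = 1.0403101
margin = |USL - x| = |187.25 - 184.492| = 2.758
z = margin / u = 2.758 / 1.0403101
z = 2.6511

2.6511


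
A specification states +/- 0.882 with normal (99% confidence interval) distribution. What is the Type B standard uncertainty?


u_B = half_width / 2.576
u_B = 0.882 / 2.576
u_B = 0.3424

0.3424


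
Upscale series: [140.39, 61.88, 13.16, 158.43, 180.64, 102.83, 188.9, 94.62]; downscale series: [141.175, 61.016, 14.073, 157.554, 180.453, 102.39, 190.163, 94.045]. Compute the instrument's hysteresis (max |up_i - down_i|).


|140.39 - 141.175| = 0.7850
|61.88 - 61.016| = 0.8640
|13.16 - 14.073| = 0.9130
|158.43 - 157.554| = 0.8760
|180.64 - 180.453| = 0.1870
|102.83 - 102.39| = 0.4400
|188.9 - 190.163| = 1.2630
|94.62 - 94.045| = 0.5750
hysteresis = max(diffs) = 1.2630

1.2630


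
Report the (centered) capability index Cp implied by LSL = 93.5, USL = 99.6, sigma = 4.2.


Cp = (USL - LSL) / (6 * sigma)
= (99.6 - 93.5) / (6 * 4.2)
= 6.1000 / 25.2000
= 0.2421

0.2421


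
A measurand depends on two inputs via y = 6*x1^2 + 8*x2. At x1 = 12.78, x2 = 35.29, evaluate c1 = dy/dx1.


y = 6*x1^2 + 8*x2
dy/dx1 = 2*6*x1
Evaluate at x1 = 12.78: c1 = 12 * 12.78
c1 = 153.3600

153.3600


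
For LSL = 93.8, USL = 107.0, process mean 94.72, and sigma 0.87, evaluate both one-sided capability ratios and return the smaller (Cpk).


Cpu = (USL - mean) / (3*sigma) = (107.0 - 94.72) / (3*0.87) = 4.7050
Cpl = (mean - LSL) / (3*sigma) = (94.72 - 93.8) / (3*0.87) = 0.3525
Cpk = min(Cpu, Cpl) = 0.3525

0.3525


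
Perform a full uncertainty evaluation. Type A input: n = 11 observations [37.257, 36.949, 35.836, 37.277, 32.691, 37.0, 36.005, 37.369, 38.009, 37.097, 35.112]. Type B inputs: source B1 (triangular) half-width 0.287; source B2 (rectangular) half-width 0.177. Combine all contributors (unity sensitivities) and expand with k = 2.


mean = (37.257 + 36.949 + 35.836 + 37.277 + 32.691 + 37.0 + 36.005 + 37.369 + 38.009 + 37.097 + 35.112) / 11 = 36.41836364
s = sqrt(sum((x - mean)^2)/(n-1)) = 1.485418
u_A = s / sqrt(n) = 1.485418 / sqrt(11) = 0.44787038
u_B1 = 0.287 / sqrt(6) = 0.11716726
u_B2 = 0.177 / sqrt(3) = 0.102191
uc = sqrt(0.44787038^2 + 0.11716726^2 + 0.102191^2) = 0.47408759
U = k * uc = 2 * 0.47408759
U = 0.9482

0.9482


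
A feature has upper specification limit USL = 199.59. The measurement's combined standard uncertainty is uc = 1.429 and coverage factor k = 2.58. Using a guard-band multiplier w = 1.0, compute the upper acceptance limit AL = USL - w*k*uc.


U = k * uc = 2.58 * 1.429 = 3.68682
guard band g = w * U = 1.0 * 3.68682 = 3.68682
AL = USL - g = 199.59 - 3.68682
AL = 195.9032

195.9032


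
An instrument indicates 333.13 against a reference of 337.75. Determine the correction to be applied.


Correction = standard - reading
= 337.75 - 333.13
= 4.6200

4.6200


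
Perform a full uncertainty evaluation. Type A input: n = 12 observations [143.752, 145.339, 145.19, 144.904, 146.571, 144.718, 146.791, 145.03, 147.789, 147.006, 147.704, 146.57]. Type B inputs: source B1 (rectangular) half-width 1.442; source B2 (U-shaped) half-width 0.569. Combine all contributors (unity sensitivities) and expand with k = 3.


mean = (143.752 + 145.339 + 145.19 + 144.904 + 146.571 + 144.718 + 146.791 + 145.03 + 147.789 + 147.006 + 147.704 + 146.57) / 12 = 145.947
s = sqrt(sum((x - mean)^2)/(n-1)) = 1.289512
u_A = s / sqrt(n) = 1.289512 / sqrt(12) = 0.37225005
u_B1 = 1.442 / sqrt(3) = 0.83253909
u_B2 = 0.569 / sqrt(2) = 0.40234376
uc = sqrt(0.37225005^2 + 0.83253909^2 + 0.40234376^2) = 0.99678079
U = k * uc = 3 * 0.99678079
U = 2.9903

2.9903


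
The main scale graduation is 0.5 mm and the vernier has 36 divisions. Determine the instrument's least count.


LC = MSD / n_div
= 0.5 / 36
= 0.0139

0.0139


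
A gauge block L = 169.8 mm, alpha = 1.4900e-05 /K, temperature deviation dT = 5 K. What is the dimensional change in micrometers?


dL = L * alpha * dT
= 169.8 * 1.4900e-05 * 5
= 0.0126501 mm
dL_um = 0.0126501 * 1000 = 12.6501 um

12.6501


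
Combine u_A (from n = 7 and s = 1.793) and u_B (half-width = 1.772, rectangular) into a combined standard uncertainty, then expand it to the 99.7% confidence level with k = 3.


u_A = s / sqrt(n) = 1.793 / sqrt(7) = 0.6776903
u_B = half_width / sqrt(3) = 1.772 / sqrt(3) = 1.0230647
uc = sqrt(u_A^2 + u_B^2) = sqrt(0.6776903^2 + 1.0230647^2) = 1.2271616
U = k * uc = 3 * 1.2271616
U = 3.6815

3.6815


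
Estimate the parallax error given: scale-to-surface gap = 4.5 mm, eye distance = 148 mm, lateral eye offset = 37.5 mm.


error = h * offset / d
= 4.5 * 37.5 / 148
= 1.1402

1.1402


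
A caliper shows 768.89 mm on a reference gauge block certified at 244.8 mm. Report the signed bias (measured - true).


Systematic error = measured - true
= 768.89 - 244.8
= 524.0900

524.0900


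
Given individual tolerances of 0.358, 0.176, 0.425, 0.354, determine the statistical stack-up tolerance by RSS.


RSS = sqrt(0.358^2 + 0.176^2 + 0.425^2 + 0.354^2)
= sqrt(0.465081)
= 0.6820

0.6820


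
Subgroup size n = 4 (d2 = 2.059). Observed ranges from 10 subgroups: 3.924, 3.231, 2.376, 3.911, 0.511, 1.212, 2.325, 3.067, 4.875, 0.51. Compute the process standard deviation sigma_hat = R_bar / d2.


R_bar = (3.924 + 3.231 + 2.376 + 3.911 + 0.511 + 1.212 + 2.325 + 3.067 + 4.875 + 0.51) / 10
R_bar = 25.942 / 10 = 2.5942
sigma_hat = R_bar / d2 = 2.5942 / 2.059 = 1.2599

1.2599


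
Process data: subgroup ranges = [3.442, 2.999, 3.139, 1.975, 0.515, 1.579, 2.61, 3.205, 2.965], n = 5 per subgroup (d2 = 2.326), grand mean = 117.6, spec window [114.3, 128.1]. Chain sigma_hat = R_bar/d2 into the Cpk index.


R_bar = (3.442 + 2.999 + 3.139 + 1.975 + 0.515 + 1.579 + 2.61 + 3.205 + 2.965) / 9 = 2.4921111
sigma = R_bar / d2 = 2.4921111 / 2.326 = 1.0714149
Cp = (USL - LSL)/(6*sigma) = (128.1 - 114.3)/(6*1.0714149) = 2.1467
Cpu = (128.1 - 117.6)/(3*1.0714149) = 3.2667
Cpl = (117.6 - 114.3)/(3*1.0714149) = 1.0267
Cpk = min(Cpu, Cpl) = 1.0267

1.0267


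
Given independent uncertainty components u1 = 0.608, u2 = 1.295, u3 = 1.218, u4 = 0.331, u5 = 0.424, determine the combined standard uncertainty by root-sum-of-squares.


uc = sqrt(0.608^2 + 1.295^2 + 1.218^2 + 0.331^2 + 0.424^2)
uc = sqrt(3.81955)
uc = 1.9544

1.9544


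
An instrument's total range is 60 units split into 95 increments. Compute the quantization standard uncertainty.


resolution = range / divisions
resolution = 60 / 95 = 0.63157895
u_res = resolution / (2*sqrt(3))
u_res = 0.63157895 / 3.4641016
u_res = 0.1823

0.1823


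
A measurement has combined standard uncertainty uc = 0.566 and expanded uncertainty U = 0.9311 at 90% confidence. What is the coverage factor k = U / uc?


k = U / uc
k = 0.9311 / 0.566
k = 1.645

1.645


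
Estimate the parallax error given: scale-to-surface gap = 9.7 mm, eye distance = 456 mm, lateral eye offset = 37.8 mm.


error = h * offset / d
= 9.7 * 37.8 / 456
= 0.8041

0.8041


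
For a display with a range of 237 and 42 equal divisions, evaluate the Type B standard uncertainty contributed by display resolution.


resolution = range / divisions
resolution = 237 / 42 = 5.6428571
u_res = resolution / (2*sqrt(3))
u_res = 5.6428571 / 3.4641016
u_res = 1.6290

1.6290


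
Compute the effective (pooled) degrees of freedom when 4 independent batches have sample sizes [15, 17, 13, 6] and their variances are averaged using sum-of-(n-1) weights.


nu = sum_i (n_i - 1)
nu = ((15 - 1) + (17 - 1) + (13 - 1) + (6 - 1))
nu = 14 + 16 + 12 + 5
nu = 47

47


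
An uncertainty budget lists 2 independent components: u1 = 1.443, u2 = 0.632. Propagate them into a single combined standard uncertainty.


uc = sqrt(1.443^2 + 0.632^2)
uc = sqrt(2.481673)
uc = 1.5753

1.5753


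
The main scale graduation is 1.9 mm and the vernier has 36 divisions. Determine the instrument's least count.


LC = MSD / n_div
= 1.9 / 36
= 0.0528

0.0528


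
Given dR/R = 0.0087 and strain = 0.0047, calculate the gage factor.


GF = (dR/R) / epsilon
= 0.0087 / 0.0047
= 1.8511

1.8511


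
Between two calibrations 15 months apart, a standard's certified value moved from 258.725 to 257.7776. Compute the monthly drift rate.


rate = (v2 - v1) / months
= (257.7776 - 258.725) / 15
= -0.9474 / 15
= -0.0632

-0.0632


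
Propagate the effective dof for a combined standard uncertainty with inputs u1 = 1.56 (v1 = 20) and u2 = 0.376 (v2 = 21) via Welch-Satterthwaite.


uc = sqrt(u1^2 + u2^2) = sqrt(1.56^2 + 0.376^2) = 1.6046732
v_eff = uc^4 / (u1^4/v1 + u2^4/v2)
= 1.6046732^4 / (1.56^4/20 + 0.376^4/21)
= 6.6305018 / 0.29707222
v_eff = 22.3195

22.3195


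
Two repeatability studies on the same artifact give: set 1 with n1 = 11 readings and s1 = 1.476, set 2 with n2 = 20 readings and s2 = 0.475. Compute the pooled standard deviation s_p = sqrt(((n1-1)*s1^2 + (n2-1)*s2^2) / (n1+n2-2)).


s_p = sqrt(((n1-1)*s1^2 + (n2-1)*s2^2) / (n1+n2-2))
numerator = (11-1)*1.476^2 + (20-1)*0.475^2 = 21.78576 + 4.286875 = 26.072635
denominator = 11 + 20 - 2 = 29
s_p^2 = 26.072635 / 29 = 0.89905638
s_p = sqrt(0.89905638) = 0.9482

0.9482


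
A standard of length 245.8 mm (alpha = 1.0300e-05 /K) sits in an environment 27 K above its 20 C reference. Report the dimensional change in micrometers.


dL = L * alpha * dT
= 245.8 * 1.0300e-05 * 27
= 0.0683570 mm
dL_um = 0.0683570 * 1000 = 68.3570 um

68.3570


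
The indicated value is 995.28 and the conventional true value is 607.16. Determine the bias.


Systematic error = measured - true
= 995.28 - 607.16
= 388.1200

388.1200


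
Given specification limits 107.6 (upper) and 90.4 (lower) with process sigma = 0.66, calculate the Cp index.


Cp = (USL - LSL) / (6 * sigma)
= (107.6 - 90.4) / (6 * 0.66)
= 17.2000 / 3.9600
= 4.3434

4.3434


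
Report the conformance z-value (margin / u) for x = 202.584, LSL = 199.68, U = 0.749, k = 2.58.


u = U / k = 0.749 / 2.58 = 0.29031008
margin = |LSL - x| = |199.68 - 202.584| = 2.904
z = margin / u = 2.904 / 0.29031008
z = 10.0031

10.0031


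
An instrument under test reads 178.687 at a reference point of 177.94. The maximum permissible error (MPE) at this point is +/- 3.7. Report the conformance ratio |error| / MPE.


e = indication - reference = 178.687 - 177.94 = 0.7470
|e| = 0.7470
ratio = |e| / MPE = 0.7470 / 3.7
ratio = 0.2019

0.2019


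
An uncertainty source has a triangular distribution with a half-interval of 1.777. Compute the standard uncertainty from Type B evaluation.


u_B = half_width / sqrt(6)
u_B = 1.777 / 2.4494897
u_B = 0.7255

0.7255


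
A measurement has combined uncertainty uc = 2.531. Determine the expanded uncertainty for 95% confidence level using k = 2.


U = k * uc
U = 2 * 2.531
U = 5.0620

5.0620


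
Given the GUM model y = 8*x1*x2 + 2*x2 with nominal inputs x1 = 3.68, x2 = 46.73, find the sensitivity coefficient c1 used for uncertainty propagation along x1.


y = 8*x1*x2 + 2*x2
dy/dx1 = 8*x2
Evaluate at x2 = 46.73: c1 = 8 * 46.73
c1 = 373.8400

373.8400


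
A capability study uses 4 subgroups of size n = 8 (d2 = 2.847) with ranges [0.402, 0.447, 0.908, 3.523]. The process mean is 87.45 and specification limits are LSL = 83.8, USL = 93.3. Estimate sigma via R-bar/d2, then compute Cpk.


R_bar = (0.402 + 0.447 + 0.908 + 3.523) / 4 = 1.32
sigma = R_bar / d2 = 1.32 / 2.847 = 0.46364594
Cp = (USL - LSL)/(6*sigma) = (93.3 - 83.8)/(6*0.46364594) = 3.4150
Cpu = (93.3 - 87.45)/(3*0.46364594) = 4.2058
Cpl = (87.45 - 83.8)/(3*0.46364594) = 2.6241
Cpk = min(Cpu, Cpl) = 2.6241

2.6241


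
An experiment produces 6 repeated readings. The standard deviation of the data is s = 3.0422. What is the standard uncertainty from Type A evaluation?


u_A = s / sqrt(n)
u_A = 3.0422 / sqrt(6)
u_A = 3.0422 / 2.4494897
u_A = 1.2420

1.2420


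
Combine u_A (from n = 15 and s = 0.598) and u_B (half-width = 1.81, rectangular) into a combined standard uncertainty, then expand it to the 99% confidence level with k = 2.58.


u_A = s / sqrt(n) = 0.598 / sqrt(15) = 0.15440294
u_B = half_width / sqrt(3) = 1.81 / sqrt(3) = 1.045004
uc = sqrt(u_A^2 + u_B^2) = sqrt(0.15440294^2 + 1.045004^2) = 1.0563492
U = k * uc = 2.58 * 1.0563492
U = 2.7254

2.7254


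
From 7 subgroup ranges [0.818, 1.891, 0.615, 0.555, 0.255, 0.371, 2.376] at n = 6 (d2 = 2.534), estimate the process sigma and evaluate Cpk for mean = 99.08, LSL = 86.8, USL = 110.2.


R_bar = (0.818 + 1.891 + 0.615 + 0.555 + 0.255 + 0.371 + 2.376) / 7 = 0.983
sigma = R_bar / d2 = 0.983 / 2.534 = 0.38792423
Cp = (USL - LSL)/(6*sigma) = (110.2 - 86.8)/(6*0.38792423) = 10.0535
Cpu = (110.2 - 99.08)/(3*0.38792423) = 9.5551
Cpl = (99.08 - 86.8)/(3*0.38792423) = 10.5519
Cpk = min(Cpu, Cpl) = 9.5551

9.5551


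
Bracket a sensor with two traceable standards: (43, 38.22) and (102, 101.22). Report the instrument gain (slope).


slope = (y2 - y1) / (x2 - x1)
= (101.22 - 38.22) / (102 - 43)
= 63.0000 / 59
= 1.0678

1.0678


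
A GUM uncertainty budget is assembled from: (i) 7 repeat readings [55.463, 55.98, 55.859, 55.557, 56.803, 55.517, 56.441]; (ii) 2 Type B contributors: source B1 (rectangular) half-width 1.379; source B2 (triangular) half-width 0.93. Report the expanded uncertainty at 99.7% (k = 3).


mean = (55.463 + 55.98 + 55.859 + 55.557 + 56.803 + 55.517 + 56.441) / 7 = 55.94571429
s = sqrt(sum((x - mean)^2)/(n-1)) = 0.50938679
u_A = s / sqrt(n) = 0.50938679 / sqrt(7) = 0.19253011
u_B1 = 1.379 / sqrt(3) = 0.79616602
u_B2 = 0.93 / sqrt(6) = 0.37967091
uc = sqrt(0.19253011^2 + 0.79616602^2 + 0.37967091^2) = 0.90282788
U = k * uc = 3 * 0.90282788
U = 2.7085

2.7085


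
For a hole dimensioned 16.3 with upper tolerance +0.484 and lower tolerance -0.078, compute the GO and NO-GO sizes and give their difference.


GO = nominal - lower_tol (smallest hole = maximum material condition)
GO = 16.3 - 0.078 = 16.222
NO-GO = nominal + upper_tol (largest hole = least material condition)
NO-GO = 16.3 + 0.484 = 16.784
spread = NO-GO - GO = 16.784 - 16.222 = 0.5620

0.5620


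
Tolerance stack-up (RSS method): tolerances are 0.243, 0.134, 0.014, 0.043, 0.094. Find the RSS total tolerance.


RSS = sqrt(0.243^2 + 0.134^2 + 0.014^2 + 0.043^2 + 0.094^2)
= sqrt(0.087886)
= 0.2965

0.2965


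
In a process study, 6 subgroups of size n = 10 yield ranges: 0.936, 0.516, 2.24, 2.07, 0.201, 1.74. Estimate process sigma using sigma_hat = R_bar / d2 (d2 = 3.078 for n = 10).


R_bar = (0.936 + 0.516 + 2.24 + 2.07 + 0.201 + 1.74) / 6
R_bar = 7.703 / 6 = 1.2838333
sigma_hat = R_bar / d2 = 1.2838333 / 3.078 = 0.4171

0.4171


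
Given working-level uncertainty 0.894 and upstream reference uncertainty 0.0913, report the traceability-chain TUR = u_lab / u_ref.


TUR = u_lab / u_ref
= 0.894 / 0.0913
= 9.7919

9.7919


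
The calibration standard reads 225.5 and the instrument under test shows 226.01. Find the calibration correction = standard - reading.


Correction = standard - reading
= 225.5 - 226.01
= -0.5100

-0.5100


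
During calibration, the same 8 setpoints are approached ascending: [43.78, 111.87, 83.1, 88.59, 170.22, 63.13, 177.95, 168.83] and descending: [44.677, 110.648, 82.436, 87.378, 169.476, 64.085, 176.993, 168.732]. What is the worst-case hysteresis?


|43.78 - 44.677| = 0.8970
|111.87 - 110.648| = 1.2220
|83.1 - 82.436| = 0.6640
|88.59 - 87.378| = 1.2120
|170.22 - 169.476| = 0.7440
|63.13 - 64.085| = 0.9550
|177.95 - 176.993| = 0.9570
|168.83 - 168.732| = 0.0980
hysteresis = max(diffs) = 1.2220

1.2220


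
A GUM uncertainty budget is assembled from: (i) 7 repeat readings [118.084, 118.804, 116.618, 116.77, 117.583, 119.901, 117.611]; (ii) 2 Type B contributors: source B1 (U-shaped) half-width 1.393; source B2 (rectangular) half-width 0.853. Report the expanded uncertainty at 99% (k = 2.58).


mean = (118.084 + 118.804 + 116.618 + 116.77 + 117.583 + 119.901 + 117.611) / 7 = 117.9101429
s = sqrt(sum((x - mean)^2)/(n-1)) = 1.1517224
u_A = s / sqrt(n) = 1.1517224 / sqrt(7) = 0.43531015
u_B1 = 1.393 / sqrt(2) = 0.98499975
u_B2 = 0.853 / sqrt(3) = 0.49247978
uc = sqrt(0.43531015^2 + 0.98499975^2 + 0.49247978^2) = 1.1841688
U = k * uc = 2.58 * 1.1841688
U = 3.0552

3.0552


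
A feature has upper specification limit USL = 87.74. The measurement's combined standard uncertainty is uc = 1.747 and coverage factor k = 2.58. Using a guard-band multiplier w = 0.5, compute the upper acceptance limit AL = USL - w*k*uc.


U = k * uc = 2.58 * 1.747 = 4.50726
guard band g = w * U = 0.5 * 4.50726 = 2.25363
AL = USL - g = 87.74 - 2.25363
AL = 85.4864

85.4864


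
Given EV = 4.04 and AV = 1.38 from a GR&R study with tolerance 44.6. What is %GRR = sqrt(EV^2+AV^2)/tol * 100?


GRR = sqrt(EV^2 + AV^2) = sqrt(4.04^2 + 1.38^2) = 4.269192
%GRR = GRR / tol * 100 = 4.269192 / 44.6 * 100
%GRR = 9.5722

9.5722


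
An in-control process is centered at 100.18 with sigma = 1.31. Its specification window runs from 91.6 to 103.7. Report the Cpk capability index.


Cpu = (USL - mean) / (3*sigma) = (103.7 - 100.18) / (3*1.31) = 0.8957
Cpl = (mean - LSL) / (3*sigma) = (100.18 - 91.6) / (3*1.31) = 2.1832
Cpk = min(Cpu, Cpl) = 0.8957

0.8957


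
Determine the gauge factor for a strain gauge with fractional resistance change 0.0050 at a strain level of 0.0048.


GF = (dR/R) / epsilon
= 0.0050 / 0.0048
= 1.0417

1.0417


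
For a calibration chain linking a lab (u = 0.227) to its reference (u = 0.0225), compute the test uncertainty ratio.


TUR = u_lab / u_ref
= 0.227 / 0.0225
= 10.0889

10.0889


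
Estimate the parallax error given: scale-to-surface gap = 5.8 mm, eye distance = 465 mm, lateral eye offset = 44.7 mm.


error = h * offset / d
= 5.8 * 44.7 / 465
= 0.5575

0.5575


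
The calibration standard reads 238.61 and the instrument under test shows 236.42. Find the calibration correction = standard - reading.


Correction = standard - reading
= 238.61 - 236.42
= 2.1900

2.1900


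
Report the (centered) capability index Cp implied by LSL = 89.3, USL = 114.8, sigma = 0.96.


Cp = (USL - LSL) / (6 * sigma)
= (114.8 - 89.3) / (6 * 0.96)
= 25.5000 / 5.7600
= 4.4271

4.4271


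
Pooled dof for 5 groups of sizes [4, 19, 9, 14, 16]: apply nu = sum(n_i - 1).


nu = sum_i (n_i - 1)
nu = ((4 - 1) + (19 - 1) + (9 - 1) + (14 - 1) + (16 - 1))
nu = 3 + 18 + 8 + 13 + 15
nu = 57

57


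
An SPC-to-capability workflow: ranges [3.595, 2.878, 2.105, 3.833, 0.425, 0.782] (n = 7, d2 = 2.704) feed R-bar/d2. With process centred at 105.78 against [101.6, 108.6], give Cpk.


R_bar = (3.595 + 2.878 + 2.105 + 3.833 + 0.425 + 0.782) / 6 = 2.2696667
sigma = R_bar / d2 = 2.2696667 / 2.704 = 0.83937378
Cp = (USL - LSL)/(6*sigma) = (108.6 - 101.6)/(6*0.83937378) = 1.3899
Cpu = (108.6 - 105.78)/(3*0.83937378) = 1.1199
Cpl = (105.78 - 101.6)/(3*0.83937378) = 1.6600
Cpk = min(Cpu, Cpl) = 1.1199

1.1199


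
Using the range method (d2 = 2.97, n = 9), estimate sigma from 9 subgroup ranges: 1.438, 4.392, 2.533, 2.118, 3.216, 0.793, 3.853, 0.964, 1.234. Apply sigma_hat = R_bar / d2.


R_bar = (1.438 + 4.392 + 2.533 + 2.118 + 3.216 + 0.793 + 3.853 + 0.964 + 1.234) / 9
R_bar = 20.541 / 9 = 2.2823333
sigma_hat = R_bar / d2 = 2.2823333 / 2.97 = 0.7685

0.7685


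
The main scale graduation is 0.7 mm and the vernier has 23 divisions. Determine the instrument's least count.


LC = MSD / n_div
= 0.7 / 23
= 0.0304

0.0304


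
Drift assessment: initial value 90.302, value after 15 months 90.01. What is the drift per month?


rate = (v2 - v1) / months
= (90.01 - 90.302) / 15
= -0.2920 / 15
= -0.0195

-0.0195


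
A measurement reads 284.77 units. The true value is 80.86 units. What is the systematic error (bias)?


Systematic error = measured - true
= 284.77 - 80.86
= 203.9100

203.9100


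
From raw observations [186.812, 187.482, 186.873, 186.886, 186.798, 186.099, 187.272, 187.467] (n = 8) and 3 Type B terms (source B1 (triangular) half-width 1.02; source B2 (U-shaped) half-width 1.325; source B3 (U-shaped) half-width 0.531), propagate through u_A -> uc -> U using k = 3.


mean = (186.812 + 187.482 + 186.873 + 186.886 + 186.798 + 186.099 + 187.272 + 187.467) / 8 = 186.961125
s = sqrt(sum((x - mean)^2)/(n-1)) = 0.45188192
u_A = s / sqrt(n) = 0.45188192 / sqrt(8) = 0.15976438
u_B1 = 1.02 / sqrt(6) = 0.41641326
u_B2 = 1.325 / sqrt(2) = 0.93691649
u_B3 = 0.531 / sqrt(2) = 0.3754737
uc = sqrt(0.15976438^2 + 0.41641326^2 + 0.93691649^2 + 0.3754737^2) = 1.1035025
U = k * uc = 3 * 1.1035025
U = 3.3105

3.3105


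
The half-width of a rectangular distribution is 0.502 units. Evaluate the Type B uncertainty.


u_B = half_width / sqrt(3)
u_B = 0.502 / 1.7320508
u_B = 0.2898

0.2898


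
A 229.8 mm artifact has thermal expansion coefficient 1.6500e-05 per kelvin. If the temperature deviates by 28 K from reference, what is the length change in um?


dL = L * alpha * dT
= 229.8 * 1.6500e-05 * 28
= 0.1061676 mm
dL_um = 0.1061676 * 1000 = 106.1676 um

106.1676


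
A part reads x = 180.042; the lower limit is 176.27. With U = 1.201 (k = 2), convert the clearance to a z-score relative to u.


u = U / k = 1.201 / 2 = 0.6005
margin = |LSL - x| = |176.27 - 180.042| = 3.772
z = margin / u = 3.772 / 0.6005
z = 6.2814

6.2814


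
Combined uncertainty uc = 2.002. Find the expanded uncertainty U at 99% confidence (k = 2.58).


U = k * uc
U = 2.58 * 2.002
U = 5.1652

5.1652


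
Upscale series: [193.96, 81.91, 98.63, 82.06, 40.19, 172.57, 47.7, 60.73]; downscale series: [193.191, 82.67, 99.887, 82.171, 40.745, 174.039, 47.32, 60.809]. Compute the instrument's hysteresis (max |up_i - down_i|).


|193.96 - 193.191| = 0.7690
|81.91 - 82.67| = 0.7600
|98.63 - 99.887| = 1.2570
|82.06 - 82.171| = 0.1110
|40.19 - 40.745| = 0.5550
|172.57 - 174.039| = 1.4690
|47.7 - 47.32| = 0.3800
|60.73 - 60.809| = 0.0790
hysteresis = max(diffs) = 1.4690

1.4690


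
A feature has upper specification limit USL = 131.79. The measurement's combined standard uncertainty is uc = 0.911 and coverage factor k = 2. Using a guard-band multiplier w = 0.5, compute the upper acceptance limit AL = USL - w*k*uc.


U = k * uc = 2 * 0.911 = 1.822
guard band g = w * U = 0.5 * 1.822 = 0.911
AL = USL - g = 131.79 - 0.911
AL = 130.8790

130.8790


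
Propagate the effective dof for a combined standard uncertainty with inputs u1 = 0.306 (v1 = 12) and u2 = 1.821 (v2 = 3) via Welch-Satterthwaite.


uc = sqrt(u1^2 + u2^2) = sqrt(0.306^2 + 1.821^2) = 1.8465311
v_eff = uc^4 / (u1^4/v1 + u2^4/v2)
= 1.8465311^4 / (0.306^4/12 + 1.821^4/3)
= 11.625898 / 3.6661066
v_eff = 3.1712

3.1712


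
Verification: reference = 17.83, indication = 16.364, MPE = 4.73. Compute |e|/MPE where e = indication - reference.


e = indication - reference = 16.364 - 17.83 = -1.4660
|e| = 1.4660
ratio = |e| / MPE = 1.4660 / 4.73
ratio = 0.3099

0.3099


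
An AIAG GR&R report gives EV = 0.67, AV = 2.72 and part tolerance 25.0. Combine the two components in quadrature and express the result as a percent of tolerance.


GRR = sqrt(EV^2 + AV^2) = sqrt(0.67^2 + 2.72^2) = 2.8013033
%GRR = GRR / tol * 100 = 2.8013033 / 25.0 * 100
%GRR = 11.2052

11.2052


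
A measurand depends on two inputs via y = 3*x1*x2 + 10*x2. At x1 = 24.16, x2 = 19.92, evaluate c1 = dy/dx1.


y = 3*x1*x2 + 10*x2
dy/dx1 = 3*x2
Evaluate at x2 = 19.92: c1 = 3 * 19.92
c1 = 59.7600

59.7600


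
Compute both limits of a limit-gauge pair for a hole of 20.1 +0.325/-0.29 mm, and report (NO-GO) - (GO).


GO = nominal - lower_tol (smallest hole = maximum material condition)
GO = 20.1 - 0.29 = 19.81
NO-GO = nominal + upper_tol (largest hole = least material condition)
NO-GO = 20.1 + 0.325 = 20.425
spread = NO-GO - GO = 20.425 - 19.81 = 0.6150

0.6150


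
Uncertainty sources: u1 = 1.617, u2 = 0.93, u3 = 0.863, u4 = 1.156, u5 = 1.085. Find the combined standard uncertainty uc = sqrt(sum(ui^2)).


uc = sqrt(1.617^2 + 0.93^2 + 0.863^2 + 1.156^2 + 1.085^2)
uc = sqrt(6.737919)
uc = 2.5958

2.5958


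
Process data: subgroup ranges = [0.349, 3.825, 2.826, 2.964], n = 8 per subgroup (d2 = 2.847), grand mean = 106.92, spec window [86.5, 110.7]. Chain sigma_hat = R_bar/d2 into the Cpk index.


R_bar = (0.349 + 3.825 + 2.826 + 2.964) / 4 = 2.491
sigma = R_bar / d2 = 2.491 / 2.847 = 0.87495609
Cp = (USL - LSL)/(6*sigma) = (110.7 - 86.5)/(6*0.87495609) = 4.6098
Cpu = (110.7 - 106.92)/(3*0.87495609) = 1.4401
Cpl = (106.92 - 86.5)/(3*0.87495609) = 7.7794
Cpk = min(Cpu, Cpl) = 1.4401

1.4401


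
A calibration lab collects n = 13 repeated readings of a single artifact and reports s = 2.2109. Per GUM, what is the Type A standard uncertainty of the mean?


u_A = s / sqrt(n)
u_A = 2.2109 / sqrt(13)
u_A = 2.2109 / 3.6055513
u_A = 0.6132

0.6132


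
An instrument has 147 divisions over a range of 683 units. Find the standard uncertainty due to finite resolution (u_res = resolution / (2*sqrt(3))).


resolution = range / divisions
resolution = 683 / 147 = 4.6462585
u_res = resolution / (2*sqrt(3))
u_res = 4.6462585 / 3.4641016
u_res = 1.3413

1.3413


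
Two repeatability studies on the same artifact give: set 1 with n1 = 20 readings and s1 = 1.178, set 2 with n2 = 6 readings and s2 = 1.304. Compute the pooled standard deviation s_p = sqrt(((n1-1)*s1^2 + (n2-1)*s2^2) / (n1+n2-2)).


s_p = sqrt(((n1-1)*s1^2 + (n2-1)*s2^2) / (n1+n2-2))
numerator = (20-1)*1.178^2 + (6-1)*1.304^2 = 26.365996 + 8.50208 = 34.868076
denominator = 20 + 6 - 2 = 24
s_p^2 = 34.868076 / 24 = 1.4528365
s_p = sqrt(1.4528365) = 1.2053

1.2053


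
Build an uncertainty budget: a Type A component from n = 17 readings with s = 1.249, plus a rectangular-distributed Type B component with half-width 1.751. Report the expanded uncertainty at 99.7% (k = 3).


u_A = s / sqrt(n) = 1.249 / sqrt(17) = 0.302927
u_B = half_width / sqrt(3) = 1.751 / sqrt(3) = 1.0109403
uc = sqrt(u_A^2 + u_B^2) = sqrt(0.302927^2 + 1.0109403^2) = 1.0553507
U = k * uc = 3 * 1.0553507
U = 3.1661

3.1661


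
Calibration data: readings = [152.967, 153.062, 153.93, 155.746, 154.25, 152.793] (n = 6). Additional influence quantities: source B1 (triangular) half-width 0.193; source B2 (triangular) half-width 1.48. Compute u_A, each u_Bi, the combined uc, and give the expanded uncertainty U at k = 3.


mean = (152.967 + 153.062 + 153.93 + 155.746 + 154.25 + 152.793) / 6 = 153.7913333
s = sqrt(sum((x - mean)^2)/(n-1)) = 1.1187893
u_A = s / sqrt(n) = 1.1187893 / sqrt(6) = 0.45674382
u_B1 = 0.193 / sqrt(6) = 0.07879192
u_B2 = 1.48 / sqrt(6) = 0.60420747
uc = sqrt(0.45674382^2 + 0.07879192^2 + 0.60420747^2) = 0.76150492
U = k * uc = 3 * 0.76150492
U = 2.2845

2.2845


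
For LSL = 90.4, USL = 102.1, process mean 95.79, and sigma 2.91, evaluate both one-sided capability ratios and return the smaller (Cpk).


Cpu = (USL - mean) / (3*sigma) = (102.1 - 95.79) / (3*2.91) = 0.7228
Cpl = (mean - LSL) / (3*sigma) = (95.79 - 90.4) / (3*2.91) = 0.6174
Cpk = min(Cpu, Cpl) = 0.6174

0.6174


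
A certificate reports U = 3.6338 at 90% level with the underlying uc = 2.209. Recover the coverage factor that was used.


k = U / uc
k = 3.6338 / 2.209
k = 1.645

1.645


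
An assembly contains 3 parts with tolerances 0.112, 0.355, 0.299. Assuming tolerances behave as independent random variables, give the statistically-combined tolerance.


RSS = sqrt(0.112^2 + 0.355^2 + 0.299^2)
= sqrt(0.22797)
= 0.4775

0.4775


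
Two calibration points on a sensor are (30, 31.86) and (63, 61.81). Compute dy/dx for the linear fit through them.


slope = (y2 - y1) / (x2 - x1)
= (61.81 - 31.86) / (63 - 30)
= 29.9500 / 33
= 0.9076

0.9076


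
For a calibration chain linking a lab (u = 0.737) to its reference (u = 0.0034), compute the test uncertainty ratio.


TUR = u_lab / u_ref
= 0.737 / 0.0034
= 216.7647

216.7647


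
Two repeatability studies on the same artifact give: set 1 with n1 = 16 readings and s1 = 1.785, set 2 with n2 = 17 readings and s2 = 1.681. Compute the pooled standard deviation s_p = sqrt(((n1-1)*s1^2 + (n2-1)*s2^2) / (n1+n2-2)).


s_p = sqrt(((n1-1)*s1^2 + (n2-1)*s2^2) / (n1+n2-2))
numerator = (16-1)*1.785^2 + (17-1)*1.681^2 = 47.793375 + 45.212176 = 93.005551
denominator = 16 + 17 - 2 = 31
s_p^2 = 93.005551 / 31 = 3.0001791
s_p = sqrt(3.0001791) = 1.7321

1.7321


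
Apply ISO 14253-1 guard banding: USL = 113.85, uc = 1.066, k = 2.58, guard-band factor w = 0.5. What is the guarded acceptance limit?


U = k * uc = 2.58 * 1.066 = 2.75028
guard band g = w * U = 0.5 * 2.75028 = 1.37514
AL = USL - g = 113.85 - 1.37514
AL = 112.4749

112.4749


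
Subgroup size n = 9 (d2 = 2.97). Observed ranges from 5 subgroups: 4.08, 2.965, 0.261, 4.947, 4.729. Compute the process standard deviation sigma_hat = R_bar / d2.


R_bar = (4.08 + 2.965 + 0.261 + 4.947 + 4.729) / 5
R_bar = 16.982 / 5 = 3.3964
sigma_hat = R_bar / d2 = 3.3964 / 2.97 = 1.1436

1.1436


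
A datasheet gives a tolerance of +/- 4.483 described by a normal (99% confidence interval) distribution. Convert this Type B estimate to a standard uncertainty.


u_B = half_width / 2.576
u_B = 4.483 / 2.576
u_B = 1.7403

1.7403


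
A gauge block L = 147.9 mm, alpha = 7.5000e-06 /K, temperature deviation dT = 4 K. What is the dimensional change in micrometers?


dL = L * alpha * dT
= 147.9 * 7.5000e-06 * 4
= 0.0044370 mm
dL_um = 0.0044370 * 1000 = 4.4370 um

4.4370


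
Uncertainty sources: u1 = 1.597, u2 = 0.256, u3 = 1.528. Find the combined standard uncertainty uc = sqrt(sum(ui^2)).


uc = sqrt(1.597^2 + 0.256^2 + 1.528^2)
uc = sqrt(4.950729)
uc = 2.2250

2.2250


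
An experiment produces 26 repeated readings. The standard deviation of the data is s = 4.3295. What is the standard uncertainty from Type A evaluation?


u_A = s / sqrt(n)
u_A = 4.3295 / sqrt(26)
u_A = 4.3295 / 5.0990195
u_A = 0.8491

0.8491


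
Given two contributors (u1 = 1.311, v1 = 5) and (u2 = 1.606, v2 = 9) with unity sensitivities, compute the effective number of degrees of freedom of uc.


uc = sqrt(u1^2 + u2^2) = sqrt(1.311^2 + 1.606^2) = 2.0731515
v_eff = uc^4 / (u1^4/v1 + u2^4/v2)
= 2.0731515^4 / (1.311^4/5 + 1.606^4/9)
= 18.472436 / 1.3299624
v_eff = 13.8894

13.8894


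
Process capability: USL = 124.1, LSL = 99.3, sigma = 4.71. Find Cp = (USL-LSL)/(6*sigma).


Cp = (USL - LSL) / (6 * sigma)
= (124.1 - 99.3) / (6 * 4.71)
= 24.8000 / 28.2600
= 0.8776

0.8776


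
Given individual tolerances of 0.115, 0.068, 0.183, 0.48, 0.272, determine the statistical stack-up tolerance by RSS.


RSS = sqrt(0.115^2 + 0.068^2 + 0.183^2 + 0.48^2 + 0.272^2)
= sqrt(0.355722)
= 0.5964

0.5964


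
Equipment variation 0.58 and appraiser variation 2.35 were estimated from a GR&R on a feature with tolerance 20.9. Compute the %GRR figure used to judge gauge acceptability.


GRR = sqrt(EV^2 + AV^2) = sqrt(0.58^2 + 2.35^2) = 2.4205165
%GRR = GRR / tol * 100 = 2.4205165 / 20.9 * 100
%GRR = 11.5814

11.5814


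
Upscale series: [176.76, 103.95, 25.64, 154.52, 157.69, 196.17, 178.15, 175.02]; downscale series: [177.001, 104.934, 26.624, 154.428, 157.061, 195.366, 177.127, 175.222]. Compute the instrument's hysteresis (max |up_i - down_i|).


|176.76 - 177.001| = 0.2410
|103.95 - 104.934| = 0.9840
|25.64 - 26.624| = 0.9840
|154.52 - 154.428| = 0.0920
|157.69 - 157.061| = 0.6290
|196.17 - 195.366| = 0.8040
|178.15 - 177.127| = 1.0230
|175.02 - 175.222| = 0.2020
hysteresis = max(diffs) = 1.0230

1.0230


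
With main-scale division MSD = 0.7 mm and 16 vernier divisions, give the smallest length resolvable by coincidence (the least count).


LC = MSD / n_div
= 0.7 / 16
= 0.0437

0.0437


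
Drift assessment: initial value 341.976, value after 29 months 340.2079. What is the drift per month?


rate = (v2 - v1) / months
= (340.2079 - 341.976) / 29
= -1.7681 / 29
= -0.0610

-0.0610


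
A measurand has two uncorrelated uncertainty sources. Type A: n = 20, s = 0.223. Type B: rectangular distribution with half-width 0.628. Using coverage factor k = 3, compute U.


u_A = s / sqrt(n) = 0.223 / sqrt(20) = 0.049864316
u_B = half_width / sqrt(3) = 0.628 / sqrt(3) = 0.36257597
uc = sqrt(u_A^2 + u_B^2) = sqrt(0.049864316^2 + 0.36257597^2) = 0.36598878
U = k * uc = 3 * 0.36598878
U = 1.0980

1.0980


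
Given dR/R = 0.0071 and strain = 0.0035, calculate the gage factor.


GF = (dR/R) / epsilon
= 0.0071 / 0.0035
= 2.0286

2.0286


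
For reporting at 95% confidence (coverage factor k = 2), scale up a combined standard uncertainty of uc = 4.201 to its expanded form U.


U = k * uc
U = 2 * 4.201
U = 8.4020

8.4020


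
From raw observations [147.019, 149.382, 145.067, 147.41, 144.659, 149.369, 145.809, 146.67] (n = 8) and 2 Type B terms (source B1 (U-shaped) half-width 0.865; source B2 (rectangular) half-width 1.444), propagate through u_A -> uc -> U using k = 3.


mean = (147.019 + 149.382 + 145.067 + 147.41 + 144.659 + 149.369 + 145.809 + 146.67) / 8 = 146.923125
s = sqrt(sum((x - mean)^2)/(n-1)) = 1.7789009
u_A = s / sqrt(n) = 1.7789009 / sqrt(8) = 0.62893644
u_B1 = 0.865 / sqrt(2) = 0.61164737
u_B2 = 1.444 / sqrt(3) = 0.83369379
uc = sqrt(0.62893644^2 + 0.61164737^2 + 0.83369379^2) = 1.2102557
U = k * uc = 3 * 1.2102557
U = 3.6308

3.6308


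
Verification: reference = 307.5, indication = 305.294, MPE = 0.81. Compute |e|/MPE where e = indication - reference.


e = indication - reference = 305.294 - 307.5 = -2.2060
|e| = 2.2060
ratio = |e| / MPE = 2.2060 / 0.81
ratio = 2.7235

2.7235


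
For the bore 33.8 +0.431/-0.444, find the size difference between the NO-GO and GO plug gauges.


GO = nominal - lower_tol (smallest hole = maximum material condition)
GO = 33.8 - 0.444 = 33.356
NO-GO = nominal + upper_tol (largest hole = least material condition)
NO-GO = 33.8 + 0.431 = 34.231
spread = NO-GO - GO = 34.231 - 33.356 = 0.8750

0.8750
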